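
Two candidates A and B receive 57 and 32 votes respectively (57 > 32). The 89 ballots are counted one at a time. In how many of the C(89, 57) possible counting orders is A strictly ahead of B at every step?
Strict-lead orderings = 434838452708091198869850

Total orderings of the 89 votes with 57 for A: C(89, 57) = 1548024891640804667976666. By the Bertrand ballot formula (Cycle Lemma / reflection principle), the number of orderings in which A is strictly ahead of B throughout is (p − q)/(p + q) · C(p + q, p) = (57 − 32)/(57 + 32) · 1548024891640804667976666 = 434838452708091198869850.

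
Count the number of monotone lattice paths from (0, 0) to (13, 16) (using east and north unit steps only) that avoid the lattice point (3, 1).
Number of paths = 54788875

Total paths from (0, 0) to (13, 16): C(29, 13) = 67863915. Paths through (3, 1): (paths (0, 0) → (3, 1)) × (paths (3, 1) → (13, 16)) = C(4, 3) · C(25, 10) = 4 · 3268760 = 13075040. Avoidance count = 67863915 − 13075040 = 54788875.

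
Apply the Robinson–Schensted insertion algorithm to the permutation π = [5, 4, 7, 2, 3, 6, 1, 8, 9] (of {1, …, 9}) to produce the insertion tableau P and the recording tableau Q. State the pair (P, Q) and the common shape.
P = [1, 3, 6, 8, 9] / [2, 7] / [4] / [5];  Q = [1, 3, 6, 8, 9] / [2, 5] / [4] / [7];  common shape = (5, 2, 1, 1)

Row-insert the values π_1, π_2, … into P one at a time, bumping the leftmost entry strictly greater than the inserted value down to the next row. The recording tableau Q records, in position (i, j), the step at which that cell was added to P.
  Insert 5 (step 1): P = [5];  Q = [1]
  Insert 4 (step 2): P = [4] / [5];  Q = [1] / [2]
  Insert 7 (step 3): P = [4, 7] / [5];  Q = [1, 3] / [2]
  Insert 2 (step 4): P = [2, 7] / [4] / [5];  Q = [1, 3] / [2] / [4]
  Insert 3 (step 5): P = [2, 3] / [4, 7] / [5];  Q = [1, 3] / [2, 5] / [4]
  Insert 6 (step 6): P = [2, 3, 6] / [4, 7] / [5];  Q = [1, 3, 6] / [2, 5] / [4]
  Insert 1 (step 7): P = [1, 3, 6] / [2, 7] / [4] / [5];  Q = [1, 3, 6] / [2, 5] / [4] / [7]
  Insert 8 (step 8): P = [1, 3, 6, 8] / [2, 7] / [4] / [5];  Q = [1, 3, 6, 8] / [2, 5] / [4] / [7]
  Insert 9 (step 9): P = [1, 3, 6, 8, 9] / [2, 7] / [4] / [5];  Q = [1, 3, 6, 8, 9] / [2, 5] / [4] / [7]
Final shape: (5, 2, 1, 1).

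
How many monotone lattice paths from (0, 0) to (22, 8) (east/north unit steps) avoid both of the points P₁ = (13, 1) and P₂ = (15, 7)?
Number of paths = 4331549

Inclusion–exclusion. Total paths: C(30, 22) = 5852925. Through P₁: C(14, 13)·C(16, 9) = 160160. Through P₂: C(22, 15)·C(8, 7) = 1364352. Since P₁ is strictly southwest of P₂, a monotone path through both must visit P₁ then P₂; paths through both = C(14, 13)·C(8, 2)·C(8, 7) = 3136. Avoid both = 5852925 − 160160 − 1364352 + 3136 = 4331549.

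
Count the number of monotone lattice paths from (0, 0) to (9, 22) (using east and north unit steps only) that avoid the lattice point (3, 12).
Number of paths = 16516435

Total paths from (0, 0) to (9, 22): C(31, 9) = 20160075. Paths through (3, 12): (paths (0, 0) → (3, 12)) × (paths (3, 12) → (9, 22)) = C(15, 3) · C(16, 6) = 455 · 8008 = 3643640. Avoidance count = 20160075 − 3643640 = 16516435.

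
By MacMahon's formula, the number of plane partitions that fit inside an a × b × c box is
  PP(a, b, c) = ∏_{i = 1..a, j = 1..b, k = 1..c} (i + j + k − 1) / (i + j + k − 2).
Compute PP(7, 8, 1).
PP(7, 8, 1) = 6435

Evaluate the triple product over i = 1..7, j = 1..8, k = 1..1. The factors are (2/1) · (3/2) · (4/3) · (5/4) · (6/5) · (7/6) · (8/7) · (9/8) · … (56 factors total). The numerators and denominators telescope so the product is an integer; carrying out the multiplication exactly gives PP(7, 8, 1) = 6435.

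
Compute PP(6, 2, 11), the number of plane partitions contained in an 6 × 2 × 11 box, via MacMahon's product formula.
PP(6, 2, 11) = 32821152

Evaluate the triple product over i = 1..6, j = 1..2, k = 1..11. The factors are (2/1) · (3/2) · (4/3) · (5/4) · (6/5) · (7/6) · (8/7) · (9/8) · … (132 factors total). The numerators and denominators telescope so the product is an integer; carrying out the multiplication exactly gives PP(6, 2, 11) = 32821152.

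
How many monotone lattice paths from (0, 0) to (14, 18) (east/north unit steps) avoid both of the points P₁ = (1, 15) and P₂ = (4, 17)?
Number of paths = 471362565

Inclusion–exclusion. Total paths: C(32, 14) = 471435600. Through P₁: C(16, 1)·C(16, 13) = 8960. Through P₂: C(21, 4)·C(11, 10) = 65835. Since P₁ is strictly southwest of P₂, a monotone path through both must visit P₁ then P₂; paths through both = C(16, 1)·C(5, 3)·C(11, 10) = 1760. Avoid both = 471435600 − 8960 − 65835 + 1760 = 471362565.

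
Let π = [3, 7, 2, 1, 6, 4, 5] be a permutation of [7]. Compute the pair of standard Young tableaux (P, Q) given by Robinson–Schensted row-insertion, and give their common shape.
P = [1, 4, 5] / [2, 6] / [3, 7];  Q = [1, 2, 7] / [3, 5] / [4, 6];  common shape = (3, 2, 2)

Row-insert the values π_1, π_2, … into P one at a time, bumping the leftmost entry strictly greater than the inserted value down to the next row. The recording tableau Q records, in position (i, j), the step at which that cell was added to P.
  Insert 3 (step 1): P = [3];  Q = [1]
  Insert 7 (step 2): P = [3, 7];  Q = [1, 2]
  Insert 2 (step 3): P = [2, 7] / [3];  Q = [1, 2] / [3]
  Insert 1 (step 4): P = [1, 7] / [2] / [3];  Q = [1, 2] / [3] / [4]
  Insert 6 (step 5): P = [1, 6] / [2, 7] / [3];  Q = [1, 2] / [3, 5] / [4]
  Insert 4 (step 6): P = [1, 4] / [2, 6] / [3, 7];  Q = [1, 2] / [3, 5] / [4, 6]
  Insert 5 (step 7): P = [1, 4, 5] / [2, 6] / [3, 7];  Q = [1, 2, 7] / [3, 5] / [4, 6]
Final shape: (3, 2, 2).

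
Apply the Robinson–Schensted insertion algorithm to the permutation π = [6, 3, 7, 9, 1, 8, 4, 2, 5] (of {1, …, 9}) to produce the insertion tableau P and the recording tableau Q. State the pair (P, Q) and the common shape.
P = [1, 2, 5] / [3, 4, 8] / [6, 7] / [9];  Q = [1, 3, 4] / [2, 6, 9] / [5, 7] / [8];  common shape = (3, 3, 2, 1)

Row-insert the values π_1, π_2, … into P one at a time, bumping the leftmost entry strictly greater than the inserted value down to the next row. The recording tableau Q records, in position (i, j), the step at which that cell was added to P.
  Insert 6 (step 1): P = [6];  Q = [1]
  Insert 3 (step 2): P = [3] / [6];  Q = [1] / [2]
  Insert 7 (step 3): P = [3, 7] / [6];  Q = [1, 3] / [2]
  Insert 9 (step 4): P = [3, 7, 9] / [6];  Q = [1, 3, 4] / [2]
  Insert 1 (step 5): P = [1, 7, 9] / [3] / [6];  Q = [1, 3, 4] / [2] / [5]
  Insert 8 (step 6): P = [1, 7, 8] / [3, 9] / [6];  Q = [1, 3, 4] / [2, 6] / [5]
  Insert 4 (step 7): P = [1, 4, 8] / [3, 7] / [6, 9];  Q = [1, 3, 4] / [2, 6] / [5, 7]
  Insert 2 (step 8): P = [1, 2, 8] / [3, 4] / [6, 7] / [9];  Q = [1, 3, 4] / [2, 6] / [5, 7] / [8]
  Insert 5 (step 9): P = [1, 2, 5] / [3, 4, 8] / [6, 7] / [9];  Q = [1, 3, 4] / [2, 6, 9] / [5, 7] / [8]
Final shape: (3, 3, 2, 1).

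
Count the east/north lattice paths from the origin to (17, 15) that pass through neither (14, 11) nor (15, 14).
Number of paths = 230526240

Inclusion–exclusion. Total paths: C(32, 17) = 565722720. Through P₁: C(25, 14)·C(7, 3) = 156009000. Through P₂: C(29, 15)·C(3, 2) = 232676280. Since P₁ is strictly southwest of P₂, a monotone path through both must visit P₁ then P₂; paths through both = C(25, 14)·C(4, 1)·C(3, 2) = 53488800. Avoid both = 565722720 − 156009000 − 232676280 + 53488800 = 230526240.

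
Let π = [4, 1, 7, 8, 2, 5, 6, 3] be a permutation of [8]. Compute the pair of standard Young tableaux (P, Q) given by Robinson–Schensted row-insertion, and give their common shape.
P = [1, 2, 3, 6] / [4, 5, 8] / [7];  Q = [1, 3, 4, 7] / [2, 5, 6] / [8];  common shape = (4, 3, 1)

Row-insert the values π_1, π_2, … into P one at a time, bumping the leftmost entry strictly greater than the inserted value down to the next row. The recording tableau Q records, in position (i, j), the step at which that cell was added to P.
  Insert 4 (step 1): P = [4];  Q = [1]
  Insert 1 (step 2): P = [1] / [4];  Q = [1] / [2]
  Insert 7 (step 3): P = [1, 7] / [4];  Q = [1, 3] / [2]
  Insert 8 (step 4): P = [1, 7, 8] / [4];  Q = [1, 3, 4] / [2]
  Insert 2 (step 5): P = [1, 2, 8] / [4, 7];  Q = [1, 3, 4] / [2, 5]
  Insert 5 (step 6): P = [1, 2, 5] / [4, 7, 8];  Q = [1, 3, 4] / [2, 5, 6]
  Insert 6 (step 7): P = [1, 2, 5, 6] / [4, 7, 8];  Q = [1, 3, 4, 7] / [2, 5, 6]
  Insert 3 (step 8): P = [1, 2, 3, 6] / [4, 5, 8] / [7];  Q = [1, 3, 4, 7] / [2, 5, 6] / [8]
Final shape: (4, 3, 1).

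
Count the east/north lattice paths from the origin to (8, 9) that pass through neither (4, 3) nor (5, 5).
Number of paths = 11815

Inclusion–exclusion. Total paths: C(17, 8) = 24310. Through P₁: C(7, 4)·C(10, 4) = 7350. Through P₂: C(10, 5)·C(7, 3) = 8820. Since P₁ is strictly southwest of P₂, a monotone path through both must visit P₁ then P₂; paths through both = C(7, 4)·C(3, 1)·C(7, 3) = 3675. Avoid both = 24310 − 7350 − 8820 + 3675 = 11815.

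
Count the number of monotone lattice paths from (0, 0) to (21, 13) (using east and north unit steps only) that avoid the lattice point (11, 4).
Number of paths = 801887790

Total paths from (0, 0) to (21, 13): C(34, 21) = 927983760. Paths through (11, 4): (paths (0, 0) → (11, 4)) × (paths (11, 4) → (21, 13)) = C(15, 11) · C(19, 10) = 1365 · 92378 = 126095970. Avoidance count = 927983760 − 126095970 = 801887790.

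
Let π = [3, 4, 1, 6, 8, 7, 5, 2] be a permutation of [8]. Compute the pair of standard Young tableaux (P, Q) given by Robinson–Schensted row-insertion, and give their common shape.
P = [1, 2, 5, 7] / [3, 4] / [6] / [8];  Q = [1, 2, 4, 5] / [3, 6] / [7] / [8];  common shape = (4, 2, 1, 1)

Row-insert the values π_1, π_2, … into P one at a time, bumping the leftmost entry strictly greater than the inserted value down to the next row. The recording tableau Q records, in position (i, j), the step at which that cell was added to P.
  Insert 3 (step 1): P = [3];  Q = [1]
  Insert 4 (step 2): P = [3, 4];  Q = [1, 2]
  Insert 1 (step 3): P = [1, 4] / [3];  Q = [1, 2] / [3]
  Insert 6 (step 4): P = [1, 4, 6] / [3];  Q = [1, 2, 4] / [3]
  Insert 8 (step 5): P = [1, 4, 6, 8] / [3];  Q = [1, 2, 4, 5] / [3]
  Insert 7 (step 6): P = [1, 4, 6, 7] / [3, 8];  Q = [1, 2, 4, 5] / [3, 6]
  Insert 5 (step 7): P = [1, 4, 5, 7] / [3, 6] / [8];  Q = [1, 2, 4, 5] / [3, 6] / [7]
  Insert 2 (step 8): P = [1, 2, 5, 7] / [3, 4] / [6] / [8];  Q = [1, 2, 4, 5] / [3, 6] / [7] / [8]
Final shape: (4, 2, 1, 1).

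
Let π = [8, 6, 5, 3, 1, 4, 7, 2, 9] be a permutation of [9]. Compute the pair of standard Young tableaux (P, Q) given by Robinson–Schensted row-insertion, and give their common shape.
P = [1, 2, 7, 9] / [3, 4] / [5] / [6] / [8];  Q = [1, 6, 7, 9] / [2, 8] / [3] / [4] / [5];  common shape = (4, 2, 1, 1, 1)

Row-insert the values π_1, π_2, … into P one at a time, bumping the leftmost entry strictly greater than the inserted value down to the next row. The recording tableau Q records, in position (i, j), the step at which that cell was added to P.
  Insert 8 (step 1): P = [8];  Q = [1]
  Insert 6 (step 2): P = [6] / [8];  Q = [1] / [2]
  Insert 5 (step 3): P = [5] / [6] / [8];  Q = [1] / [2] / [3]
  Insert 3 (step 4): P = [3] / [5] / [6] / [8];  Q = [1] / [2] / [3] / [4]
  Insert 1 (step 5): P = [1] / [3] / [5] / [6] / [8];  Q = [1] / [2] / [3] / [4] / [5]
  Insert 4 (step 6): P = [1, 4] / [3] / [5] / [6] / [8];  Q = [1, 6] / [2] / [3] / [4] / [5]
  Insert 7 (step 7): P = [1, 4, 7] / [3] / [5] / [6] / [8];  Q = [1, 6, 7] / [2] / [3] / [4] / [5]
  Insert 2 (step 8): P = [1, 2, 7] / [3, 4] / [5] / [6] / [8];  Q = [1, 6, 7] / [2, 8] / [3] / [4] / [5]
  Insert 9 (step 9): P = [1, 2, 7, 9] / [3, 4] / [5] / [6] / [8];  Q = [1, 6, 7, 9] / [2, 8] / [3] / [4] / [5]
Final shape: (4, 2, 1, 1, 1).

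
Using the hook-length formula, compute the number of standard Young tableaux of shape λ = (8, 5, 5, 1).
# SYT of shape (8, 5, 5, 1) = 5038800

Hook-length formula: f^λ = n! / Π hook(c), product over all cells c of the Young diagram. For λ = (8, 5, 5, 1), n = 19 boxes. Hook lengths by row (left-to-right, top-to-bottom): [11, 9, 8, 7, 6, 3, 2, 1]; [7, 5, 4, 3, 2]; [6, 4, 3, 2, 1]; [1]. Product of hooks = 24141680640. So f^λ = 19! / 24141680640 = 121645100408832000 / 24141680640 = 5038800.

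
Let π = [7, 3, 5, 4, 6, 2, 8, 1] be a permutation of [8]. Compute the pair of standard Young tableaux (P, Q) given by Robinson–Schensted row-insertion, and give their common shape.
P = [1, 4, 6, 8] / [2] / [3] / [5] / [7];  Q = [1, 3, 5, 7] / [2] / [4] / [6] / [8];  common shape = (4, 1, 1, 1, 1)

Row-insert the values π_1, π_2, … into P one at a time, bumping the leftmost entry strictly greater than the inserted value down to the next row. The recording tableau Q records, in position (i, j), the step at which that cell was added to P.
  Insert 7 (step 1): P = [7];  Q = [1]
  Insert 3 (step 2): P = [3] / [7];  Q = [1] / [2]
  Insert 5 (step 3): P = [3, 5] / [7];  Q = [1, 3] / [2]
  Insert 4 (step 4): P = [3, 4] / [5] / [7];  Q = [1, 3] / [2] / [4]
  Insert 6 (step 5): P = [3, 4, 6] / [5] / [7];  Q = [1, 3, 5] / [2] / [4]
  Insert 2 (step 6): P = [2, 4, 6] / [3] / [5] / [7];  Q = [1, 3, 5] / [2] / [4] / [6]
  Insert 8 (step 7): P = [2, 4, 6, 8] / [3] / [5] / [7];  Q = [1, 3, 5, 7] / [2] / [4] / [6]
  Insert 1 (step 8): P = [1, 4, 6, 8] / [2] / [3] / [5] / [7];  Q = [1, 3, 5, 7] / [2] / [4] / [6] / [8]
Final shape: (4, 1, 1, 1, 1).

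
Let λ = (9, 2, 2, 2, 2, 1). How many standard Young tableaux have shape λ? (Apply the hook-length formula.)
# SYT of shape (9, 2, 2, 2, 2, 1) = 875160

Hook-length formula: f^λ = n! / Π hook(c), product over all cells c of the Young diagram. For λ = (9, 2, 2, 2, 2, 1), n = 18 boxes. Hook lengths by row (left-to-right, top-to-bottom): [14, 12, 7, 6, 5, 4, 3, 2, 1]; [6, 4]; [5, 3]; [4, 2]; [3, 1]; [1]. Product of hooks = 7315660800. So f^λ = 18! / 7315660800 = 6402373705728000 / 7315660800 = 875160.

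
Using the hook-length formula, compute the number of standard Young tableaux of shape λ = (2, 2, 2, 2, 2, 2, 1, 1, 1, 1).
# SYT of shape (2, 2, 2, 2, 2, 2, 1, 1, 1, 1) = 3640

Hook-length formula: f^λ = n! / Π hook(c), product over all cells c of the Young diagram. For λ = (2, 2, 2, 2, 2, 2, 1, 1, 1, 1), n = 16 boxes. Hook lengths by row (left-to-right, top-to-bottom): [11, 6]; [10, 5]; [9, 4]; [8, 3]; [7, 2]; [6, 1]; [4]; [3]; [2]; [1]. Product of hooks = 5748019200. So f^λ = 16! / 5748019200 = 20922789888000 / 5748019200 = 3640.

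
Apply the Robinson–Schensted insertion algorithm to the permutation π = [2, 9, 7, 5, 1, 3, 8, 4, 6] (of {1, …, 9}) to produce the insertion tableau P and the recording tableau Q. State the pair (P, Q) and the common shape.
P = [1, 3, 4, 6] / [2, 5, 8] / [7] / [9];  Q = [1, 2, 7, 9] / [3, 6, 8] / [4] / [5];  common shape = (4, 3, 1, 1)

Row-insert the values π_1, π_2, … into P one at a time, bumping the leftmost entry strictly greater than the inserted value down to the next row. The recording tableau Q records, in position (i, j), the step at which that cell was added to P.
  Insert 2 (step 1): P = [2];  Q = [1]
  Insert 9 (step 2): P = [2, 9];  Q = [1, 2]
  Insert 7 (step 3): P = [2, 7] / [9];  Q = [1, 2] / [3]
  Insert 5 (step 4): P = [2, 5] / [7] / [9];  Q = [1, 2] / [3] / [4]
  Insert 1 (step 5): P = [1, 5] / [2] / [7] / [9];  Q = [1, 2] / [3] / [4] / [5]
  Insert 3 (step 6): P = [1, 3] / [2, 5] / [7] / [9];  Q = [1, 2] / [3, 6] / [4] / [5]
  Insert 8 (step 7): P = [1, 3, 8] / [2, 5] / [7] / [9];  Q = [1, 2, 7] / [3, 6] / [4] / [5]
  Insert 4 (step 8): P = [1, 3, 4] / [2, 5, 8] / [7] / [9];  Q = [1, 2, 7] / [3, 6, 8] / [4] / [5]
  Insert 6 (step 9): P = [1, 3, 4, 6] / [2, 5, 8] / [7] / [9];  Q = [1, 2, 7, 9] / [3, 6, 8] / [4] / [5]
Final shape: (4, 3, 1, 1).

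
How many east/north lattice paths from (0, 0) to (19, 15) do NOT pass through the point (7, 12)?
Number of paths = 1833040980

Total paths from (0, 0) to (19, 15): C(34, 19) = 1855967520. Paths through (7, 12): (paths (0, 0) → (7, 12)) × (paths (7, 12) → (19, 15)) = C(19, 7) · C(15, 12) = 50388 · 455 = 22926540. Avoidance count = 1855967520 − 22926540 = 1833040980.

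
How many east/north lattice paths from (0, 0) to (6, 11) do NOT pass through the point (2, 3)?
Number of paths = 7426

Total paths from (0, 0) to (6, 11): C(17, 6) = 12376. Paths through (2, 3): (paths (0, 0) → (2, 3)) × (paths (2, 3) → (6, 11)) = C(5, 2) · C(12, 4) = 10 · 495 = 4950. Avoidance count = 12376 − 4950 = 7426.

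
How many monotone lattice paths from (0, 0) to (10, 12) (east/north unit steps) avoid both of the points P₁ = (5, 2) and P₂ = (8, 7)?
Number of paths = 473144

Inclusion–exclusion. Total paths: C(22, 10) = 646646. Through P₁: C(7, 5)·C(15, 5) = 63063. Through P₂: C(15, 8)·C(7, 2) = 135135. Since P₁ is strictly southwest of P₂, a monotone path through both must visit P₁ then P₂; paths through both = C(7, 5)·C(8, 3)·C(7, 2) = 24696. Avoid both = 646646 − 63063 − 135135 + 24696 = 473144.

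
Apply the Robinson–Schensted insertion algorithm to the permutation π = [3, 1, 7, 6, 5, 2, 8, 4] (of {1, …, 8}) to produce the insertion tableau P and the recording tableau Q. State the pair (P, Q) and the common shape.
P = [1, 2, 4] / [3, 5, 8] / [6] / [7];  Q = [1, 3, 7] / [2, 4, 8] / [5] / [6];  common shape = (3, 3, 1, 1)

Row-insert the values π_1, π_2, … into P one at a time, bumping the leftmost entry strictly greater than the inserted value down to the next row. The recording tableau Q records, in position (i, j), the step at which that cell was added to P.
  Insert 3 (step 1): P = [3];  Q = [1]
  Insert 1 (step 2): P = [1] / [3];  Q = [1] / [2]
  Insert 7 (step 3): P = [1, 7] / [3];  Q = [1, 3] / [2]
  Insert 6 (step 4): P = [1, 6] / [3, 7];  Q = [1, 3] / [2, 4]
  Insert 5 (step 5): P = [1, 5] / [3, 6] / [7];  Q = [1, 3] / [2, 4] / [5]
  Insert 2 (step 6): P = [1, 2] / [3, 5] / [6] / [7];  Q = [1, 3] / [2, 4] / [5] / [6]
  Insert 8 (step 7): P = [1, 2, 8] / [3, 5] / [6] / [7];  Q = [1, 3, 7] / [2, 4] / [5] / [6]
  Insert 4 (step 8): P = [1, 2, 4] / [3, 5, 8] / [6] / [7];  Q = [1, 3, 7] / [2, 4, 8] / [5] / [6]
Final shape: (3, 3, 1, 1).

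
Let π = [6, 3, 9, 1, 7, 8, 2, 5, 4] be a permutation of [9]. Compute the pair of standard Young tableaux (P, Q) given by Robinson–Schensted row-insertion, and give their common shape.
P = [1, 2, 4] / [3, 5, 8] / [6, 7] / [9];  Q = [1, 3, 6] / [2, 5, 8] / [4, 7] / [9];  common shape = (3, 3, 2, 1)

Row-insert the values π_1, π_2, … into P one at a time, bumping the leftmost entry strictly greater than the inserted value down to the next row. The recording tableau Q records, in position (i, j), the step at which that cell was added to P.
  Insert 6 (step 1): P = [6];  Q = [1]
  Insert 3 (step 2): P = [3] / [6];  Q = [1] / [2]
  Insert 9 (step 3): P = [3, 9] / [6];  Q = [1, 3] / [2]
  Insert 1 (step 4): P = [1, 9] / [3] / [6];  Q = [1, 3] / [2] / [4]
  Insert 7 (step 5): P = [1, 7] / [3, 9] / [6];  Q = [1, 3] / [2, 5] / [4]
  Insert 8 (step 6): P = [1, 7, 8] / [3, 9] / [6];  Q = [1, 3, 6] / [2, 5] / [4]
  Insert 2 (step 7): P = [1, 2, 8] / [3, 7] / [6, 9];  Q = [1, 3, 6] / [2, 5] / [4, 7]
  Insert 5 (step 8): P = [1, 2, 5] / [3, 7, 8] / [6, 9];  Q = [1, 3, 6] / [2, 5, 8] / [4, 7]
  Insert 4 (step 9): P = [1, 2, 4] / [3, 5, 8] / [6, 7] / [9];  Q = [1, 3, 6] / [2, 5, 8] / [4, 7] / [9]
Final shape: (3, 3, 2, 1).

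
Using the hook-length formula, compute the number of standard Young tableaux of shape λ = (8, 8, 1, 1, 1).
# SYT of shape (8, 8, 1, 1, 1) = 755820

Hook-length formula: f^λ = n! / Π hook(c), product over all cells c of the Young diagram. For λ = (8, 8, 1, 1, 1), n = 19 boxes. Hook lengths by row (left-to-right, top-to-bottom): [12, 8, 7, 6, 5, 4, 3, 2]; [11, 7, 6, 5, 4, 3, 2, 1]; [3]; [2]; [1]. Product of hooks = 160944537600. So f^λ = 19! / 160944537600 = 121645100408832000 / 160944537600 = 755820.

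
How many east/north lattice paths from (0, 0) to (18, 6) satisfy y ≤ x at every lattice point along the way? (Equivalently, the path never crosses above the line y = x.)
Number of paths = 92092

By the reflection principle (André's argument), the number of monotone paths to (18, 6) with n ≤ m that never go above y = x is C(24, 18) − C(24, 19) = 134596 − 42504 = 92092.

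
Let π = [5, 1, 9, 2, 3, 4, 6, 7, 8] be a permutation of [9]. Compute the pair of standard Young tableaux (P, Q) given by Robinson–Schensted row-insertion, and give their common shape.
P = [1, 2, 3, 4, 6, 7, 8] / [5, 9];  Q = [1, 3, 5, 6, 7, 8, 9] / [2, 4];  common shape = (7, 2)

Row-insert the values π_1, π_2, … into P one at a time, bumping the leftmost entry strictly greater than the inserted value down to the next row. The recording tableau Q records, in position (i, j), the step at which that cell was added to P.
  Insert 5 (step 1): P = [5];  Q = [1]
  Insert 1 (step 2): P = [1] / [5];  Q = [1] / [2]
  Insert 9 (step 3): P = [1, 9] / [5];  Q = [1, 3] / [2]
  Insert 2 (step 4): P = [1, 2] / [5, 9];  Q = [1, 3] / [2, 4]
  Insert 3 (step 5): P = [1, 2, 3] / [5, 9];  Q = [1, 3, 5] / [2, 4]
  Insert 4 (step 6): P = [1, 2, 3, 4] / [5, 9];  Q = [1, 3, 5, 6] / [2, 4]
  Insert 6 (step 7): P = [1, 2, 3, 4, 6] / [5, 9];  Q = [1, 3, 5, 6, 7] / [2, 4]
  Insert 7 (step 8): P = [1, 2, 3, 4, 6, 7] / [5, 9];  Q = [1, 3, 5, 6, 7, 8] / [2, 4]
  Insert 8 (step 9): P = [1, 2, 3, 4, 6, 7, 8] / [5, 9];  Q = [1, 3, 5, 6, 7, 8, 9] / [2, 4]
Final shape: (7, 2).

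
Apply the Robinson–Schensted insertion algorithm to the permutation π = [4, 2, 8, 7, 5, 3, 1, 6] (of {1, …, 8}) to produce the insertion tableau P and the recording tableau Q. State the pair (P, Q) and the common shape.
P = [1, 3, 6] / [2, 5] / [4] / [7] / [8];  Q = [1, 3, 8] / [2, 4] / [5] / [6] / [7];  common shape = (3, 2, 1, 1, 1)

Row-insert the values π_1, π_2, … into P one at a time, bumping the leftmost entry strictly greater than the inserted value down to the next row. The recording tableau Q records, in position (i, j), the step at which that cell was added to P.
  Insert 4 (step 1): P = [4];  Q = [1]
  Insert 2 (step 2): P = [2] / [4];  Q = [1] / [2]
  Insert 8 (step 3): P = [2, 8] / [4];  Q = [1, 3] / [2]
  Insert 7 (step 4): P = [2, 7] / [4, 8];  Q = [1, 3] / [2, 4]
  Insert 5 (step 5): P = [2, 5] / [4, 7] / [8];  Q = [1, 3] / [2, 4] / [5]
  Insert 3 (step 6): P = [2, 3] / [4, 5] / [7] / [8];  Q = [1, 3] / [2, 4] / [5] / [6]
  Insert 1 (step 7): P = [1, 3] / [2, 5] / [4] / [7] / [8];  Q = [1, 3] / [2, 4] / [5] / [6] / [7]
  Insert 6 (step 8): P = [1, 3, 6] / [2, 5] / [4] / [7] / [8];  Q = [1, 3, 8] / [2, 4] / [5] / [6] / [7]
Final shape: (3, 2, 1, 1, 1).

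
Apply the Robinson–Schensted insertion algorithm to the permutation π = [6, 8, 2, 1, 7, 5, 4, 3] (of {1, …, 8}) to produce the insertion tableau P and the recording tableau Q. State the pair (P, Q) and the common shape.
P = [1, 3] / [2, 4] / [5, 7] / [6] / [8];  Q = [1, 2] / [3, 5] / [4, 6] / [7] / [8];  common shape = (2, 2, 2, 1, 1)

Row-insert the values π_1, π_2, … into P one at a time, bumping the leftmost entry strictly greater than the inserted value down to the next row. The recording tableau Q records, in position (i, j), the step at which that cell was added to P.
  Insert 6 (step 1): P = [6];  Q = [1]
  Insert 8 (step 2): P = [6, 8];  Q = [1, 2]
  Insert 2 (step 3): P = [2, 8] / [6];  Q = [1, 2] / [3]
  Insert 1 (step 4): P = [1, 8] / [2] / [6];  Q = [1, 2] / [3] / [4]
  Insert 7 (step 5): P = [1, 7] / [2, 8] / [6];  Q = [1, 2] / [3, 5] / [4]
  Insert 5 (step 6): P = [1, 5] / [2, 7] / [6, 8];  Q = [1, 2] / [3, 5] / [4, 6]
  Insert 4 (step 7): P = [1, 4] / [2, 5] / [6, 7] / [8];  Q = [1, 2] / [3, 5] / [4, 6] / [7]
  Insert 3 (step 8): P = [1, 3] / [2, 4] / [5, 7] / [6] / [8];  Q = [1, 2] / [3, 5] / [4, 6] / [7] / [8]
Final shape: (2, 2, 2, 1, 1).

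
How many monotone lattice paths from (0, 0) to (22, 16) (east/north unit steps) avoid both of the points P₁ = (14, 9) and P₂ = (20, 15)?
Number of paths = 9502777980

Inclusion–exclusion. Total paths: C(38, 22) = 22239974430. Through P₁: C(23, 14)·C(15, 8) = 5258617650. Through P₂: C(35, 20)·C(3, 2) = 9743829480. Since P₁ is strictly southwest of P₂, a monotone path through both must visit P₁ then P₂; paths through both = C(23, 14)·C(12, 6)·C(3, 2) = 2265250680. Avoid both = 22239974430 − 5258617650 − 9743829480 + 2265250680 = 9502777980.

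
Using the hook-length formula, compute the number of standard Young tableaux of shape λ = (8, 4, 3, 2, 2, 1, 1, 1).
# SYT of shape (8, 4, 3, 2, 2, 1, 1, 1) = 2851708860

Hook-length formula: f^λ = n! / Π hook(c), product over all cells c of the Young diagram. For λ = (8, 4, 3, 2, 2, 1, 1, 1), n = 22 boxes. Hook lengths by row (left-to-right, top-to-bottom): [15, 11, 8, 6, 4, 3, 2, 1]; [10, 6, 3, 1]; [8, 4, 1]; [6, 2]; [5, 1]; [3]; [2]; [1]. Product of hooks = 394149888000. So f^λ = 22! / 394149888000 = 1124000727777607680000 / 394149888000 = 2851708860.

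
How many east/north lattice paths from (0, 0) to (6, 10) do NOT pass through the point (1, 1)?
Number of paths = 4004

Total paths from (0, 0) to (6, 10): C(16, 6) = 8008. Paths through (1, 1): (paths (0, 0) → (1, 1)) × (paths (1, 1) → (6, 10)) = C(2, 1) · C(14, 5) = 2 · 2002 = 4004. Avoidance count = 8008 − 4004 = 4004.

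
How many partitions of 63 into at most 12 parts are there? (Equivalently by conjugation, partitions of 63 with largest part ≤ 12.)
p(63, parts ≤ 12) = 481769

Use the recurrence p(n, m) = p(n, m−1) + p(n−m, m): either the largest part is < m (count p(n, m−1)) or the largest part is exactly m (remove one copy of m, count p(n−m, m)). With p(0, ·) = 1 this gives p(63, parts ≤ 12) = 481769. (By conjugating Young diagrams, this also counts partitions of 63 into at most 12 parts.)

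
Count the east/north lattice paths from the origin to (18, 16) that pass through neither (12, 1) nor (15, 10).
Number of paths = 1928920398

Inclusion–exclusion. Total paths: C(34, 18) = 2203961430. Through P₁: C(13, 12)·C(21, 6) = 705432. Through P₂: C(25, 15)·C(9, 3) = 274575840. Since P₁ is strictly southwest of P₂, a monotone path through both must visit P₁ then P₂; paths through both = C(13, 12)·C(12, 3)·C(9, 3) = 240240. Avoid both = 2203961430 − 705432 − 274575840 + 240240 = 1928920398.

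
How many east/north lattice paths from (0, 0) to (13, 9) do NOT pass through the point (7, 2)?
Number of paths = 435644

Total paths from (0, 0) to (13, 9): C(22, 13) = 497420. Paths through (7, 2): (paths (0, 0) → (7, 2)) × (paths (7, 2) → (13, 9)) = C(9, 7) · C(13, 6) = 36 · 1716 = 61776. Avoidance count = 497420 − 61776 = 435644.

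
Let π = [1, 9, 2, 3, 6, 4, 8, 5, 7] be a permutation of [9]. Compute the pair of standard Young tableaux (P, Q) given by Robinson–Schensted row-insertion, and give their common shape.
P = [1, 2, 3, 4, 5, 7] / [6, 8] / [9];  Q = [1, 2, 4, 5, 7, 9] / [3, 8] / [6];  common shape = (6, 2, 1)

Row-insert the values π_1, π_2, … into P one at a time, bumping the leftmost entry strictly greater than the inserted value down to the next row. The recording tableau Q records, in position (i, j), the step at which that cell was added to P.
  Insert 1 (step 1): P = [1];  Q = [1]
  Insert 9 (step 2): P = [1, 9];  Q = [1, 2]
  Insert 2 (step 3): P = [1, 2] / [9];  Q = [1, 2] / [3]
  Insert 3 (step 4): P = [1, 2, 3] / [9];  Q = [1, 2, 4] / [3]
  Insert 6 (step 5): P = [1, 2, 3, 6] / [9];  Q = [1, 2, 4, 5] / [3]
  Insert 4 (step 6): P = [1, 2, 3, 4] / [6] / [9];  Q = [1, 2, 4, 5] / [3] / [6]
  Insert 8 (step 7): P = [1, 2, 3, 4, 8] / [6] / [9];  Q = [1, 2, 4, 5, 7] / [3] / [6]
  Insert 5 (step 8): P = [1, 2, 3, 4, 5] / [6, 8] / [9];  Q = [1, 2, 4, 5, 7] / [3, 8] / [6]
  Insert 7 (step 9): P = [1, 2, 3, 4, 5, 7] / [6, 8] / [9];  Q = [1, 2, 4, 5, 7, 9] / [3, 8] / [6]
Final shape: (6, 2, 1).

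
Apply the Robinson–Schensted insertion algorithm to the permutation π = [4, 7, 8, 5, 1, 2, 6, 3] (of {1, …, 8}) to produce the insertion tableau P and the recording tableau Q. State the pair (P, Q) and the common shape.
P = [1, 2, 3] / [4, 5, 6] / [7, 8];  Q = [1, 2, 3] / [4, 6, 7] / [5, 8];  common shape = (3, 3, 2)

Row-insert the values π_1, π_2, … into P one at a time, bumping the leftmost entry strictly greater than the inserted value down to the next row. The recording tableau Q records, in position (i, j), the step at which that cell was added to P.
  Insert 4 (step 1): P = [4];  Q = [1]
  Insert 7 (step 2): P = [4, 7];  Q = [1, 2]
  Insert 8 (step 3): P = [4, 7, 8];  Q = [1, 2, 3]
  Insert 5 (step 4): P = [4, 5, 8] / [7];  Q = [1, 2, 3] / [4]
  Insert 1 (step 5): P = [1, 5, 8] / [4] / [7];  Q = [1, 2, 3] / [4] / [5]
  Insert 2 (step 6): P = [1, 2, 8] / [4, 5] / [7];  Q = [1, 2, 3] / [4, 6] / [5]
  Insert 6 (step 7): P = [1, 2, 6] / [4, 5, 8] / [7];  Q = [1, 2, 3] / [4, 6, 7] / [5]
  Insert 3 (step 8): P = [1, 2, 3] / [4, 5, 6] / [7, 8];  Q = [1, 2, 3] / [4, 6, 7] / [5, 8]
Final shape: (3, 3, 2).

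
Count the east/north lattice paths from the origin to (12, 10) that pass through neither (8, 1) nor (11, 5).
Number of paths = 615893

Inclusion–exclusion. Total paths: C(22, 12) = 646646. Through P₁: C(9, 8)·C(13, 4) = 6435. Through P₂: C(16, 11)·C(6, 1) = 26208. Since P₁ is strictly southwest of P₂, a monotone path through both must visit P₁ then P₂; paths through both = C(9, 8)·C(7, 3)·C(6, 1) = 1890. Avoid both = 646646 − 6435 − 26208 + 1890 = 615893.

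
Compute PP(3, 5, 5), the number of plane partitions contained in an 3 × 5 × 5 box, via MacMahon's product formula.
PP(3, 5, 5) = 731808

Evaluate the triple product over i = 1..3, j = 1..5, k = 1..5. The factors are (2/1) · (3/2) · (4/3) · (5/4) · (6/5) · (3/2) · (4/3) · (5/4) · … (75 factors total). The numerators and denominators telescope so the product is an integer; carrying out the multiplication exactly gives PP(3, 5, 5) = 731808.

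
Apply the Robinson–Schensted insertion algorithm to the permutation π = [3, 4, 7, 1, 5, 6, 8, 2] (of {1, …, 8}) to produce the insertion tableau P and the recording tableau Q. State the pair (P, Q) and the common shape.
P = [1, 2, 5, 6, 8] / [3, 4] / [7];  Q = [1, 2, 3, 6, 7] / [4, 5] / [8];  common shape = (5, 2, 1)

Row-insert the values π_1, π_2, … into P one at a time, bumping the leftmost entry strictly greater than the inserted value down to the next row. The recording tableau Q records, in position (i, j), the step at which that cell was added to P.
  Insert 3 (step 1): P = [3];  Q = [1]
  Insert 4 (step 2): P = [3, 4];  Q = [1, 2]
  Insert 7 (step 3): P = [3, 4, 7];  Q = [1, 2, 3]
  Insert 1 (step 4): P = [1, 4, 7] / [3];  Q = [1, 2, 3] / [4]
  Insert 5 (step 5): P = [1, 4, 5] / [3, 7];  Q = [1, 2, 3] / [4, 5]
  Insert 6 (step 6): P = [1, 4, 5, 6] / [3, 7];  Q = [1, 2, 3, 6] / [4, 5]
  Insert 8 (step 7): P = [1, 4, 5, 6, 8] / [3, 7];  Q = [1, 2, 3, 6, 7] / [4, 5]
  Insert 2 (step 8): P = [1, 2, 5, 6, 8] / [3, 4] / [7];  Q = [1, 2, 3, 6, 7] / [4, 5] / [8]
Final shape: (5, 2, 1).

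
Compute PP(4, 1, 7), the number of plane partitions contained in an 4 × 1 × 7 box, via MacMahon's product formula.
PP(4, 1, 7) = 330

Evaluate the triple product over i = 1..4, j = 1..1, k = 1..7. The factors are (2/1) · (3/2) · (4/3) · (5/4) · (6/5) · (7/6) · (8/7) · (3/2) · … (28 factors total). The numerators and denominators telescope so the product is an integer; carrying out the multiplication exactly gives PP(4, 1, 7) = 330.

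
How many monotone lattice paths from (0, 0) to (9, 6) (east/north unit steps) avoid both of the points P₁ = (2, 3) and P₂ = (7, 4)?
Number of paths = 2185

Inclusion–exclusion. Total paths: C(15, 9) = 5005. Through P₁: C(5, 2)·C(10, 7) = 1200. Through P₂: C(11, 7)·C(4, 2) = 1980. Since P₁ is strictly southwest of P₂, a monotone path through both must visit P₁ then P₂; paths through both = C(5, 2)·C(6, 5)·C(4, 2) = 360. Avoid both = 5005 − 1200 − 1980 + 360 = 2185.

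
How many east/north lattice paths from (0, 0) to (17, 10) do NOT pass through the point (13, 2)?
Number of paths = 8384310

Total paths from (0, 0) to (17, 10): C(27, 17) = 8436285. Paths through (13, 2): (paths (0, 0) → (13, 2)) × (paths (13, 2) → (17, 10)) = C(15, 13) · C(12, 4) = 105 · 495 = 51975. Avoidance count = 8436285 − 51975 = 8384310.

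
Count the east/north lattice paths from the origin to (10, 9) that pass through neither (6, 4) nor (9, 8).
Number of paths = 31998

Inclusion–exclusion. Total paths: C(19, 10) = 92378. Through P₁: C(10, 6)·C(9, 4) = 26460. Through P₂: C(17, 9)·C(2, 1) = 48620. Since P₁ is strictly southwest of P₂, a monotone path through both must visit P₁ then P₂; paths through both = C(10, 6)·C(7, 3)·C(2, 1) = 14700. Avoid both = 92378 − 26460 − 48620 + 14700 = 31998.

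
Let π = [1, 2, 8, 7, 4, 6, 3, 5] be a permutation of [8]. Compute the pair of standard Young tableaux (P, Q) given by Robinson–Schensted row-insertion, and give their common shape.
P = [1, 2, 3, 5] / [4, 6] / [7] / [8];  Q = [1, 2, 3, 6] / [4, 8] / [5] / [7];  common shape = (4, 2, 1, 1)

Row-insert the values π_1, π_2, … into P one at a time, bumping the leftmost entry strictly greater than the inserted value down to the next row. The recording tableau Q records, in position (i, j), the step at which that cell was added to P.
  Insert 1 (step 1): P = [1];  Q = [1]
  Insert 2 (step 2): P = [1, 2];  Q = [1, 2]
  Insert 8 (step 3): P = [1, 2, 8];  Q = [1, 2, 3]
  Insert 7 (step 4): P = [1, 2, 7] / [8];  Q = [1, 2, 3] / [4]
  Insert 4 (step 5): P = [1, 2, 4] / [7] / [8];  Q = [1, 2, 3] / [4] / [5]
  Insert 6 (step 6): P = [1, 2, 4, 6] / [7] / [8];  Q = [1, 2, 3, 6] / [4] / [5]
  Insert 3 (step 7): P = [1, 2, 3, 6] / [4] / [7] / [8];  Q = [1, 2, 3, 6] / [4] / [5] / [7]
  Insert 5 (step 8): P = [1, 2, 3, 5] / [4, 6] / [7] / [8];  Q = [1, 2, 3, 6] / [4, 8] / [5] / [7]
Final shape: (4, 2, 1, 1).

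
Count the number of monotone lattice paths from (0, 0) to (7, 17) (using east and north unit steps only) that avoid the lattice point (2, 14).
Number of paths = 339384

Total paths from (0, 0) to (7, 17): C(24, 7) = 346104. Paths through (2, 14): (paths (0, 0) → (2, 14)) × (paths (2, 14) → (7, 17)) = C(16, 2) · C(8, 5) = 120 · 56 = 6720. Avoidance count = 346104 − 6720 = 339384.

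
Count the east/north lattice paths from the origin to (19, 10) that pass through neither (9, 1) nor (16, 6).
Number of paths = 16771975

Inclusion–exclusion. Total paths: C(29, 19) = 20030010. Through P₁: C(10, 9)·C(19, 10) = 923780. Through P₂: C(22, 16)·C(7, 3) = 2611455. Since P₁ is strictly southwest of P₂, a monotone path through both must visit P₁ then P₂; paths through both = C(10, 9)·C(12, 7)·C(7, 3) = 277200. Avoid both = 20030010 − 923780 − 2611455 + 277200 = 16771975.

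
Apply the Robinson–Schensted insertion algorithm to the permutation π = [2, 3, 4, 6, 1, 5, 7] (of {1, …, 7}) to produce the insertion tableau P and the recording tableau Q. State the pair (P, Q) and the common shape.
P = [1, 3, 4, 5, 7] / [2, 6];  Q = [1, 2, 3, 4, 7] / [5, 6];  common shape = (5, 2)

Row-insert the values π_1, π_2, … into P one at a time, bumping the leftmost entry strictly greater than the inserted value down to the next row. The recording tableau Q records, in position (i, j), the step at which that cell was added to P.
  Insert 2 (step 1): P = [2];  Q = [1]
  Insert 3 (step 2): P = [2, 3];  Q = [1, 2]
  Insert 4 (step 3): P = [2, 3, 4];  Q = [1, 2, 3]
  Insert 6 (step 4): P = [2, 3, 4, 6];  Q = [1, 2, 3, 4]
  Insert 1 (step 5): P = [1, 3, 4, 6] / [2];  Q = [1, 2, 3, 4] / [5]
  Insert 5 (step 6): P = [1, 3, 4, 5] / [2, 6];  Q = [1, 2, 3, 4] / [5, 6]
  Insert 7 (step 7): P = [1, 3, 4, 5, 7] / [2, 6];  Q = [1, 2, 3, 4, 7] / [5, 6]
Final shape: (5, 2).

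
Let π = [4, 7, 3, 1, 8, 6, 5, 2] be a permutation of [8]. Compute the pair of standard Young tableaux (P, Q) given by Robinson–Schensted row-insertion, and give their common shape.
P = [1, 2, 8] / [3, 5] / [4, 6] / [7];  Q = [1, 2, 5] / [3, 6] / [4, 7] / [8];  common shape = (3, 2, 2, 1)

Row-insert the values π_1, π_2, … into P one at a time, bumping the leftmost entry strictly greater than the inserted value down to the next row. The recording tableau Q records, in position (i, j), the step at which that cell was added to P.
  Insert 4 (step 1): P = [4];  Q = [1]
  Insert 7 (step 2): P = [4, 7];  Q = [1, 2]
  Insert 3 (step 3): P = [3, 7] / [4];  Q = [1, 2] / [3]
  Insert 1 (step 4): P = [1, 7] / [3] / [4];  Q = [1, 2] / [3] / [4]
  Insert 8 (step 5): P = [1, 7, 8] / [3] / [4];  Q = [1, 2, 5] / [3] / [4]
  Insert 6 (step 6): P = [1, 6, 8] / [3, 7] / [4];  Q = [1, 2, 5] / [3, 6] / [4]
  Insert 5 (step 7): P = [1, 5, 8] / [3, 6] / [4, 7];  Q = [1, 2, 5] / [3, 6] / [4, 7]
  Insert 2 (step 8): P = [1, 2, 8] / [3, 5] / [4, 6] / [7];  Q = [1, 2, 5] / [3, 6] / [4, 7] / [8]
Final shape: (3, 2, 2, 1).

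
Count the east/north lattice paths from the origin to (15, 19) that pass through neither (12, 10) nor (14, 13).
Number of paths = 1618562520

Inclusion–exclusion. Total paths: C(34, 15) = 1855967520. Through P₁: C(22, 12)·C(12, 3) = 142262120. Through P₂: C(27, 14)·C(7, 1) = 140408100. Since P₁ is strictly southwest of P₂, a monotone path through both must visit P₁ then P₂; paths through both = C(22, 12)·C(5, 2)·C(7, 1) = 45265220. Avoid both = 1855967520 − 142262120 − 140408100 + 45265220 = 1618562520.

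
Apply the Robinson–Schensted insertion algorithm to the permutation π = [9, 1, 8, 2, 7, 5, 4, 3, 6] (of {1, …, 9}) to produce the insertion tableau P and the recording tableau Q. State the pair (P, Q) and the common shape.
P = [1, 2, 3, 6] / [4] / [5] / [7] / [8] / [9];  Q = [1, 3, 5, 9] / [2] / [4] / [6] / [7] / [8];  common shape = (4, 1, 1, 1, 1, 1)

Row-insert the values π_1, π_2, … into P one at a time, bumping the leftmost entry strictly greater than the inserted value down to the next row. The recording tableau Q records, in position (i, j), the step at which that cell was added to P.
  Insert 9 (step 1): P = [9];  Q = [1]
  Insert 1 (step 2): P = [1] / [9];  Q = [1] / [2]
  Insert 8 (step 3): P = [1, 8] / [9];  Q = [1, 3] / [2]
  Insert 2 (step 4): P = [1, 2] / [8] / [9];  Q = [1, 3] / [2] / [4]
  Insert 7 (step 5): P = [1, 2, 7] / [8] / [9];  Q = [1, 3, 5] / [2] / [4]
  Insert 5 (step 6): P = [1, 2, 5] / [7] / [8] / [9];  Q = [1, 3, 5] / [2] / [4] / [6]
  Insert 4 (step 7): P = [1, 2, 4] / [5] / [7] / [8] / [9];  Q = [1, 3, 5] / [2] / [4] / [6] / [7]
  Insert 3 (step 8): P = [1, 2, 3] / [4] / [5] / [7] / [8] / [9];  Q = [1, 3, 5] / [2] / [4] / [6] / [7] / [8]
  Insert 6 (step 9): P = [1, 2, 3, 6] / [4] / [5] / [7] / [8] / [9];  Q = [1, 3, 5, 9] / [2] / [4] / [6] / [7] / [8]
Final shape: (4, 1, 1, 1, 1, 1).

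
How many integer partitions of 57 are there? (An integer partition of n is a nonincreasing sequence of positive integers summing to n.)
p(57) = 614154

Compute p(n) via the recurrence p(n, m) = p(n, m−1) + p(n−m, m), where p(n, m) counts partitions of n with all parts ≤ m and p(n) = p(n, n). The base cases are p(0, m) = 1 and p(n, 0) = 0 for n > 0. Filling the table yields p(57) = 614154. (Euler's pentagonal recurrence is an alternative.)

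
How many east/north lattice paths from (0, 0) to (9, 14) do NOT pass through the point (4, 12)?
Number of paths = 778970

Total paths from (0, 0) to (9, 14): C(23, 9) = 817190. Paths through (4, 12): (paths (0, 0) → (4, 12)) × (paths (4, 12) → (9, 14)) = C(16, 4) · C(7, 5) = 1820 · 21 = 38220. Avoidance count = 817190 − 38220 = 778970.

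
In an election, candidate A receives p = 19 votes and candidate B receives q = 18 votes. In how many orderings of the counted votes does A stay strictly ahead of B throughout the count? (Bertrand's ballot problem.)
Strict-lead orderings = 477638700

Total orderings of the 37 votes with 19 for A: C(37, 19) = 17672631900. By the Bertrand ballot formula (Cycle Lemma / reflection principle), the number of orderings in which A is strictly ahead of B throughout is (p − q)/(p + q) · C(p + q, p) = (19 − 18)/(19 + 18) · 17672631900 = 477638700.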